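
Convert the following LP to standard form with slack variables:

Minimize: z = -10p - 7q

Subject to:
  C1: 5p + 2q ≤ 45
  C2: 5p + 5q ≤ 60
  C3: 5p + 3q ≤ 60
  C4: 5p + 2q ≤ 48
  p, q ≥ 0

min z = -10p - 7q

s.t.
  5p + 2q + s1 = 45
  5p + 5q + s2 = 60
  5p + 3q + s3 = 60
  5p + 2q + s4 = 48
  p, q, s1, s2, s3, s4 ≥ 0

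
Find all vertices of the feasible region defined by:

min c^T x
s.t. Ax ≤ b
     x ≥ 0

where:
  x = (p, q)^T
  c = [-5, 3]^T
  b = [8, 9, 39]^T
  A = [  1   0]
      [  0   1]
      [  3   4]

(0, 0), (8, 0), (8, 3.75), (1, 9), (0, 9)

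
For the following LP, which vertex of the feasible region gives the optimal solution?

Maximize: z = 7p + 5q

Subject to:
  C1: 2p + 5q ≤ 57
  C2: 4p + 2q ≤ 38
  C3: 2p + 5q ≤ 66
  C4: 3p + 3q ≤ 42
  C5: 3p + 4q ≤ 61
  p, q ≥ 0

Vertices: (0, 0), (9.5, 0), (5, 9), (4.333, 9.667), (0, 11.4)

Evaluate the objective at each vertex of the feasible region:
  z(0, 0) = 0
  z(9.5, 0) = 66.5
  z(5, 9) = 80  ←
  z(4.333, 9.667) = 78.67
  z(0, 11.4) = 57
The maximum is at p = 5, q = 9.

(5, 9)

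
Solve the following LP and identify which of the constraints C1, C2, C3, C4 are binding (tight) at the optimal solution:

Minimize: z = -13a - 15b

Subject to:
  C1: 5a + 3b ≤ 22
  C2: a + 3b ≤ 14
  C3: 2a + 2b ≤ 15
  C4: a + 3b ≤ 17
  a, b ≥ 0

At a = 2, b = 4, compute slack b - a·x for each constraint:
  C1: 22 − 22 = 0  (binding)
  C2: 14 − 14 = 0  (binding)
  C3: 15 − 12 = 3  (slack)
  C4: 17 − 14 = 3  (slack)

Optimal: a = 2, b = 4
Binding: C1, C2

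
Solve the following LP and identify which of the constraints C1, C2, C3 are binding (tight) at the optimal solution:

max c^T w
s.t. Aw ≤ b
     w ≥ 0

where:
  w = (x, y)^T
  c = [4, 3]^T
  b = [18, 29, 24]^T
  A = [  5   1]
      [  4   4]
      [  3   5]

At x = 3, y = 3, compute slack b - a·x for each constraint:
  C1: 18 − 18 = 0  (binding)
  C2: 29 − 24 = 5  (slack)
  C3: 24 − 24 = 0  (binding)

Optimal: x = 3, y = 3
Binding: C1, C3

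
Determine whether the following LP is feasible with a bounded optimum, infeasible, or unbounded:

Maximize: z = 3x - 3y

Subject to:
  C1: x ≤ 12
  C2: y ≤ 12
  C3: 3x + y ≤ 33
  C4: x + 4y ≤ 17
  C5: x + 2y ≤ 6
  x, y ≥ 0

Feasible with a bounded optimal solution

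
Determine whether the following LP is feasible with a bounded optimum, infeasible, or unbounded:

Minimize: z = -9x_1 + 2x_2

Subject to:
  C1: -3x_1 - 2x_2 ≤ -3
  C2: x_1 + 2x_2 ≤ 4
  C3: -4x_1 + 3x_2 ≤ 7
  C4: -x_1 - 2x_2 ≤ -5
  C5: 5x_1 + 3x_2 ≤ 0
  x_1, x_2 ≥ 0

Infeasible (no feasible solution exists)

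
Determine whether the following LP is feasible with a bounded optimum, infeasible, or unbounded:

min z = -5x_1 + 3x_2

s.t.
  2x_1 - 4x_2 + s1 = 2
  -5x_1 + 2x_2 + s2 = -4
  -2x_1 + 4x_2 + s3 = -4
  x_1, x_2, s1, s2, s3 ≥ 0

Infeasible (no feasible solution exists)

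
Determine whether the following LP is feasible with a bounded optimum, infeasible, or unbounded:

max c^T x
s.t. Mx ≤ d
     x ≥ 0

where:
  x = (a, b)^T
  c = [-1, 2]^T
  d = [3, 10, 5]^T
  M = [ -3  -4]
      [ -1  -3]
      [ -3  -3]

Unbounded (objective can increase without bound)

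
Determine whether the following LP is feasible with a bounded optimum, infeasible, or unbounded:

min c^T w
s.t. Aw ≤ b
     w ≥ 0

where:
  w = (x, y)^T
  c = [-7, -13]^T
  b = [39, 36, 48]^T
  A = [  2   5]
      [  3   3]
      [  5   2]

Feasible with a bounded optimal solution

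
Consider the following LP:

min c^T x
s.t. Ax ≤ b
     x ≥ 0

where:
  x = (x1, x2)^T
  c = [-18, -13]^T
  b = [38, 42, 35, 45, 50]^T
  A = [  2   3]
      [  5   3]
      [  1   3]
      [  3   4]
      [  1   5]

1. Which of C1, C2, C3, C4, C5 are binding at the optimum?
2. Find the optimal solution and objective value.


1. C2, C4
2. x1 = 3, x2 = 9, z = -171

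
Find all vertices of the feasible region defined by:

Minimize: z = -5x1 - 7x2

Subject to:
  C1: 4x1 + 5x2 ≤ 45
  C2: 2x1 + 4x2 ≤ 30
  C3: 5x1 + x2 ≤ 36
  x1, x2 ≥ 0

(0, 0), (7.2, 0), (6.429, 3.857), (5, 5), (0, 7.5)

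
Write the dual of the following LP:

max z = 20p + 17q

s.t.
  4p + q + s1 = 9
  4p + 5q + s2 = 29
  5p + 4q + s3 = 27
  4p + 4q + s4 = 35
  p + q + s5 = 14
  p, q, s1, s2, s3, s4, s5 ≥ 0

Primal max cᵀx s.t. Ax ≤ b, x ≥ 0  →  Dual min bᵀy s.t. Aᵀy ≥ c, y ≥ 0.

Minimize: z = 9y1 + 29y2 + 27y3 + 35y4 + 14y5

Subject to:
  4y1 + 4y2 + 5y3 + 4y4 + y5 ≥ 20
  y1 + 5y2 + 4y3 + 4y4 + y5 ≥ 17
  y1, y2, y3, y4, y5 ≥ 0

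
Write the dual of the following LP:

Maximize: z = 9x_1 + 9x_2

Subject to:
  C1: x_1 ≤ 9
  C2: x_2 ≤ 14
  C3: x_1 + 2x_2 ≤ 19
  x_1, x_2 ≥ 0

Primal max cᵀx s.t. Ax ≤ b, x ≥ 0  →  Dual min bᵀy s.t. Aᵀy ≥ c, y ≥ 0.

Minimize: z = 9y1 + 14y2 + 19y3

Subject to:
  y1 + y3 ≥ 9
  y2 + 2y3 ≥ 9
  y1, y2, y3 ≥ 0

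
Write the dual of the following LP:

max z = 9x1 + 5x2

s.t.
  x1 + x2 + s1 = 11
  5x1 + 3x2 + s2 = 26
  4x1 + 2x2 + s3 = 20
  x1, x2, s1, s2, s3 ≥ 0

Primal max cᵀx s.t. Ax ≤ b, x ≥ 0  →  Dual min bᵀy s.t. Aᵀy ≥ c, y ≥ 0.

Minimize: z = 11y1 + 26y2 + 20y3

Subject to:
  y1 + 5y2 + 4y3 ≥ 9
  y1 + 3y2 + 2y3 ≥ 5
  y1, y2, y3 ≥ 0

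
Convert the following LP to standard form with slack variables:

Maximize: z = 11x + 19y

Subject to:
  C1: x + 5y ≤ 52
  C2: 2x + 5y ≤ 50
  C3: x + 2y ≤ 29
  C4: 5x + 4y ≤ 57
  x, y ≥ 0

max z = 11x + 19y

s.t.
  x + 5y + s1 = 52
  2x + 5y + s2 = 50
  x + 2y + s3 = 29
  5x + 4y + s4 = 57
  x, y, s1, s2, s3, s4 ≥ 0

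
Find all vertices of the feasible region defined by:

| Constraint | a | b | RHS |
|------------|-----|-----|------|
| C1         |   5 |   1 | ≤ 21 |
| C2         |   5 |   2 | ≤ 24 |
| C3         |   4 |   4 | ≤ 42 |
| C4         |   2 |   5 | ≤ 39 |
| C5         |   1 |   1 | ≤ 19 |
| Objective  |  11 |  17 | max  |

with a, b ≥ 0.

(0, 0), (4.2, 0), (3.6, 3), (2, 7), (0, 7.8)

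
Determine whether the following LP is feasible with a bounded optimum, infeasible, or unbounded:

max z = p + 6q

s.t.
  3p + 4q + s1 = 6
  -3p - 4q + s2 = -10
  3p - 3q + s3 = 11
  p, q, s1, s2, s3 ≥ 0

Infeasible (no feasible solution exists)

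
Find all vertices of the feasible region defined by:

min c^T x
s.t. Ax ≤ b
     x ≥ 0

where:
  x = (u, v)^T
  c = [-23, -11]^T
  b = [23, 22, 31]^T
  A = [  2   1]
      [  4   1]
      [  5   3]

(0, 0), (5.5, 0), (5, 2), (0, 10.33)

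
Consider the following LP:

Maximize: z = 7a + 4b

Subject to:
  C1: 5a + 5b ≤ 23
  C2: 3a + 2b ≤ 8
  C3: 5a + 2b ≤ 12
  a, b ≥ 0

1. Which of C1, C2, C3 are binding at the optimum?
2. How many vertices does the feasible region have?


1. C2, C3
2. 4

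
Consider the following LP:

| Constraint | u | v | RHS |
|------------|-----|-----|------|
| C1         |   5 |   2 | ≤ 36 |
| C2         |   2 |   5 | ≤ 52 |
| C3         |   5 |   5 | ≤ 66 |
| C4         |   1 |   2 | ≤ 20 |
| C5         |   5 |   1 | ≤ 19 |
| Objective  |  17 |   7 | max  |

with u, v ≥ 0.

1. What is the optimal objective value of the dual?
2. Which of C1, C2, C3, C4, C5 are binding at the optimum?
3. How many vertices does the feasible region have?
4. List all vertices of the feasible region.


1. 97
2. C4, C5
3. 4
4. (0, 0), (3.8, 0), (2, 9), (0, 10)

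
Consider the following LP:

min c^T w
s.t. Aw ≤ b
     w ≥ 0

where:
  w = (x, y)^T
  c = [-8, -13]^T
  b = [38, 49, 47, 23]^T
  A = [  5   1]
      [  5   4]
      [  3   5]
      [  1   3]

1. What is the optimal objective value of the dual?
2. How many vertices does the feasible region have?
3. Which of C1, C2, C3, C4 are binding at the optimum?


1. -118
2. 5
3. C2, C4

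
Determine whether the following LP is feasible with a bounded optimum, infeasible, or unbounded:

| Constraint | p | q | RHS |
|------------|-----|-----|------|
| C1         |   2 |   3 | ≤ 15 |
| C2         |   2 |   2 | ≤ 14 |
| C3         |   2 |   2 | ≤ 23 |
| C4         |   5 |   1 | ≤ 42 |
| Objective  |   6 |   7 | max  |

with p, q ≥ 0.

Feasible with a bounded optimal solution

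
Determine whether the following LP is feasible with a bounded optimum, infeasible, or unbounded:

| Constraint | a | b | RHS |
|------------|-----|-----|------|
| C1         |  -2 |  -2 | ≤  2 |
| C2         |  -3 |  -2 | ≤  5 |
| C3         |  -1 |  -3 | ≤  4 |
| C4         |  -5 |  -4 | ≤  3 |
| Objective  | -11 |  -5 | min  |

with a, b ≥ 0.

Unbounded (objective can decrease without bound)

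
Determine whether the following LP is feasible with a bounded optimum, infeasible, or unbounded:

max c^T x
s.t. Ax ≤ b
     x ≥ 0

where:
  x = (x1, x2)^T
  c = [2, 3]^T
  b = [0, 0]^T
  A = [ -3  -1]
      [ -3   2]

Unbounded (objective can increase without bound)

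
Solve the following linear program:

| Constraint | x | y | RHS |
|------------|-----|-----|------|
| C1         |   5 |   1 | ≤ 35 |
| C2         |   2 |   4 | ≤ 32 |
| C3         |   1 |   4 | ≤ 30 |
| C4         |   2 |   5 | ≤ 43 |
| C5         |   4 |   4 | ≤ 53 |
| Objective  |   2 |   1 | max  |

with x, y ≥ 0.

Evaluate the objective at each vertex of the feasible region:
  z(0, 0) = 0
  z(7, 0) = 14
  z(6, 5) = 17  ←
  z(2, 7) = 11
  z(0, 7.5) = 7.5
The maximum is at x = 6, y = 5.

x = 6, y = 5, z = 17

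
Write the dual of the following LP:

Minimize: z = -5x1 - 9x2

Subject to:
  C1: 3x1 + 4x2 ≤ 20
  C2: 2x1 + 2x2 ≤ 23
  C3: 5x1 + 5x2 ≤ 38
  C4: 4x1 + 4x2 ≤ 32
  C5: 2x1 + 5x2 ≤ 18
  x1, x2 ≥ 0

Primal min cᵀx s.t. Ax ≤ b, x ≥ 0  →  Dual max −bᵀy s.t. Aᵀy ≥ −c, y ≥ 0.

Maximize: z = -20y1 - 23y2 - 38y3 - 32y4 - 18y5

Subject to:
  3y1 + 2y2 + 5y3 + 4y4 + 2y5 ≥ 5
  4y1 + 2y2 + 5y3 + 4y4 + 5y5 ≥ 9
  y1, y2, y3, y4, y5 ≥ 0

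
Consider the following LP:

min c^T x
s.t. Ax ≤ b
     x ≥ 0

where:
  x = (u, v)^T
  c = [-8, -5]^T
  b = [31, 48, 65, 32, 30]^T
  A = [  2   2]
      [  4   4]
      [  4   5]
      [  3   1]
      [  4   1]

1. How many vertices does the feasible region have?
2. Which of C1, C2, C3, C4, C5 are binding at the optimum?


1. 4
2. C2, C5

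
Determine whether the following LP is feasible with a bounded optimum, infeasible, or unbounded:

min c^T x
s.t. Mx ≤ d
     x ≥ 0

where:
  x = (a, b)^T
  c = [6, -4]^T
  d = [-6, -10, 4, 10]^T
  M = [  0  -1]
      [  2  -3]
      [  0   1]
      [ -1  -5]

Infeasible (no feasible solution exists)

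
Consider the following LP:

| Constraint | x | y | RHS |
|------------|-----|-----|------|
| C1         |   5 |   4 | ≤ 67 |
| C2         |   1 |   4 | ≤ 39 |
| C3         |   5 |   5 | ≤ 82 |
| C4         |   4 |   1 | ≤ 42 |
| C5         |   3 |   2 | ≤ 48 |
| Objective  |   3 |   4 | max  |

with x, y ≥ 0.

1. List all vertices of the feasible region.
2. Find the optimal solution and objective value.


1. (0, 0), (10.5, 0), (9.182, 5.273), (7, 8), (0, 9.75)
2. x = 7, y = 8, z = 53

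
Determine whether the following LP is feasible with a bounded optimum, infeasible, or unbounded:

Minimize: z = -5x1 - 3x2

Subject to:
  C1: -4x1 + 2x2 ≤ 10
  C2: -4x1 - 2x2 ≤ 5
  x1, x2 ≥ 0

Unbounded (objective can decrease without bound)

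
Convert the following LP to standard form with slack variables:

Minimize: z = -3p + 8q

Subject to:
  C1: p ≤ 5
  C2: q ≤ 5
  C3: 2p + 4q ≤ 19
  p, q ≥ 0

min z = -3p + 8q

s.t.
  p + s1 = 5
  q + s2 = 5
  2p + 4q + s3 = 19
  p, q, s1, s2, s3 ≥ 0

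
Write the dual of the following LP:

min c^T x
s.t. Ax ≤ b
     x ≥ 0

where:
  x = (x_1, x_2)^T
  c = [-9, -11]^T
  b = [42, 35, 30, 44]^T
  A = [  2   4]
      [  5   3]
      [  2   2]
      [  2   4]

Primal min cᵀx s.t. Ax ≤ b, x ≥ 0  →  Dual max −bᵀy s.t. Aᵀy ≥ −c, y ≥ 0.

Maximize: z = -42y1 - 35y2 - 30y3 - 44y4

Subject to:
  2y1 + 5y2 + 2y3 + 2y4 ≥ 9
  4y1 + 3y2 + 2y3 + 4y4 ≥ 11
  y1, y2, y3, y4 ≥ 0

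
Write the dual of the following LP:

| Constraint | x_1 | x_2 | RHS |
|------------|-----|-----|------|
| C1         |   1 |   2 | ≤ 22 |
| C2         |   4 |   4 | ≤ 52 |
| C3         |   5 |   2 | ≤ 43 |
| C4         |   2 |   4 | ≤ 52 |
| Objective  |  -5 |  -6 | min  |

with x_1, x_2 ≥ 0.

Primal min cᵀx s.t. Ax ≤ b, x ≥ 0  →  Dual max −bᵀy s.t. Aᵀy ≥ −c, y ≥ 0.

Maximize: z = -22y1 - 52y2 - 43y3 - 52y4

Subject to:
  y1 + 4y2 + 5y3 + 2y4 ≥ 5
  2y1 + 4y2 + 2y3 + 4y4 ≥ 6
  y1, y2, y3, y4 ≥ 0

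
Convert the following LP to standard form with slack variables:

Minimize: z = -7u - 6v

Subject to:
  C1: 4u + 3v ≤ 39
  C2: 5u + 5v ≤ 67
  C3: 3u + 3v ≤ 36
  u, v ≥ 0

min z = -7u - 6v

s.t.
  4u + 3v + s1 = 39
  5u + 5v + s2 = 67
  3u + 3v + s3 = 36
  u, v, s1, s2, s3 ≥ 0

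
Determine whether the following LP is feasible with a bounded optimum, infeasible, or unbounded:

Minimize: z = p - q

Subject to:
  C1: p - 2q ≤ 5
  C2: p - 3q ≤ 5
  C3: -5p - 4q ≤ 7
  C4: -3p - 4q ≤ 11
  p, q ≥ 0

Unbounded (objective can decrease without bound)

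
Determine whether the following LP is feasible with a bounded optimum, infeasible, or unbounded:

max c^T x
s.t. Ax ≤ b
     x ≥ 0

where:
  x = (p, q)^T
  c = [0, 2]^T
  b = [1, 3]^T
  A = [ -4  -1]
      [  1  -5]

Unbounded (objective can increase without bound)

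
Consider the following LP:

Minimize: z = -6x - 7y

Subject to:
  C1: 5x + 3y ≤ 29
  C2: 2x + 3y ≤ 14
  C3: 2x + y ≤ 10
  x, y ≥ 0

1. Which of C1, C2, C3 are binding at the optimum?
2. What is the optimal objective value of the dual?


1. C2, C3
2. -38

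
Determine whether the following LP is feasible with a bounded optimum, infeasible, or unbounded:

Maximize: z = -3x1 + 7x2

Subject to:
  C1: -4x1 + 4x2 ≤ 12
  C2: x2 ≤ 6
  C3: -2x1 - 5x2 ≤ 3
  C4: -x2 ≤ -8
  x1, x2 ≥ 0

Infeasible (no feasible solution exists)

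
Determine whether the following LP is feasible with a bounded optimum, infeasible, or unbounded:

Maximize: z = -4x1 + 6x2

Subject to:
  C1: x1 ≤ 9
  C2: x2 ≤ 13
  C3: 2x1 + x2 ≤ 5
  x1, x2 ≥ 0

Feasible with a bounded optimal solution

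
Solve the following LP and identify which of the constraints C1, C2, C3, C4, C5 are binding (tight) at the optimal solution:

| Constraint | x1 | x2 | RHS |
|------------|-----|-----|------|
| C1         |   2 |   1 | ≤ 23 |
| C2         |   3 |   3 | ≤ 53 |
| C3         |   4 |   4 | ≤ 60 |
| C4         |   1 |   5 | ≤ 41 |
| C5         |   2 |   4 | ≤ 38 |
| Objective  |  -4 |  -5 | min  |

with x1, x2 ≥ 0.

At x1 = 9, x2 = 5, compute slack b - a·x for each constraint:
  C1: 23 − 23 = 0  (binding)
  C2: 53 − 42 = 11  (slack)
  C3: 60 − 56 = 4  (slack)
  C4: 41 − 34 = 7  (slack)
  C5: 38 − 38 = 0  (binding)

Optimal: x1 = 9, x2 = 5
Binding: C1, C5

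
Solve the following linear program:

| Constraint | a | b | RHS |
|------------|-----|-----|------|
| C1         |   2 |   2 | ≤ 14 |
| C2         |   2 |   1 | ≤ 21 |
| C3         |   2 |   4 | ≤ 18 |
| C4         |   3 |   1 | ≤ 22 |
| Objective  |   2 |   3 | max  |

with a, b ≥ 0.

Evaluate the objective at each vertex of the feasible region:
  z(0, 0) = 0
  z(7, 0) = 14
  z(5, 2) = 16  ←
  z(0, 4.5) = 13.5
The maximum is at a = 5, b = 2.

a = 5, b = 2, z = 16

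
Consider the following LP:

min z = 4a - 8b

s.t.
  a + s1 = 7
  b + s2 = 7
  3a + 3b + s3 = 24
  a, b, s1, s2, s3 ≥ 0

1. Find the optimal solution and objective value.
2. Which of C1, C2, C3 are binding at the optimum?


1. a = 0, b = 7, z = -56
2. C2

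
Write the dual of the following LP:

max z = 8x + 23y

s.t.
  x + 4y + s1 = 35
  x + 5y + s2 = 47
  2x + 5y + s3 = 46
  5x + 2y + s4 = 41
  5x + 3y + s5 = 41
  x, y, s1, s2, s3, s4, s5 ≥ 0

Primal max cᵀx s.t. Ax ≤ b, x ≥ 0  →  Dual min bᵀy s.t. Aᵀy ≥ c, y ≥ 0.

Minimize: z = 35y1 + 47y2 + 46y3 + 41y4 + 41y5

Subject to:
  y1 + y2 + 2y3 + 5y4 + 5y5 ≥ 8
  4y1 + 5y2 + 5y3 + 2y4 + 3y5 ≥ 23
  y1, y2, y3, y4, y5 ≥ 0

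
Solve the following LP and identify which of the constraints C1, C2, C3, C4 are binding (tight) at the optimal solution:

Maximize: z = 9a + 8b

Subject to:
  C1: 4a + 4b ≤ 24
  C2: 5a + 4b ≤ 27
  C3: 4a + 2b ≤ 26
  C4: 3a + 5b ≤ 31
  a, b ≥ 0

At a = 3, b = 3, compute slack b - a·x for each constraint:
  C1: 24 − 24 = 0  (binding)
  C2: 27 − 27 = 0  (binding)
  C3: 26 − 18 = 8  (slack)
  C4: 31 − 24 = 7  (slack)

Optimal: a = 3, b = 3
Binding: C1, C2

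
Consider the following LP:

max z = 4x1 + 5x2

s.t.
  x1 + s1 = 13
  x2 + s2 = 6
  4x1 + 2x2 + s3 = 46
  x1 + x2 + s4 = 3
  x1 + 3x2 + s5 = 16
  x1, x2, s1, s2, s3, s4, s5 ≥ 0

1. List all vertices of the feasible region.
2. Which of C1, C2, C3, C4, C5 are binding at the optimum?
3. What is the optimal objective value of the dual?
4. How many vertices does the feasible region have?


1. (0, 0), (3, 0), (0, 3)
2. C4
3. 15
4. 3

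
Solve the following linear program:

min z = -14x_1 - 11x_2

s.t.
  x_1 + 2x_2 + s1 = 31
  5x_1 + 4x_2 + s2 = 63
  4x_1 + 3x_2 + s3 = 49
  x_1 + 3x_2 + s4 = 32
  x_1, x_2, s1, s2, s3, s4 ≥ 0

Evaluate the objective at each vertex of the feasible region:
  z(0, 0) = 0
  z(12.25, 0) = -171.5
  z(7, 7) = -175  ←
  z(5.545, 8.818) = -174.6
  z(0, 10.67) = -117.3
The minimum is at x_1 = 7, x_2 = 7.

x_1 = 7, x_2 = 7, z = -175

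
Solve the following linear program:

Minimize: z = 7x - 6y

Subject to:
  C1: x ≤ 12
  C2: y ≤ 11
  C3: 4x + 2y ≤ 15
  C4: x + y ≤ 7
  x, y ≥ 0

Evaluate the objective at each vertex of the feasible region:
  z(0, 0) = 0
  z(3.75, 0) = 26.25
  z(0.5, 6.5) = -35.5
  z(0, 7) = -42  ←
The minimum is at x = 0, y = 7.

x = 0, y = 7, z = -42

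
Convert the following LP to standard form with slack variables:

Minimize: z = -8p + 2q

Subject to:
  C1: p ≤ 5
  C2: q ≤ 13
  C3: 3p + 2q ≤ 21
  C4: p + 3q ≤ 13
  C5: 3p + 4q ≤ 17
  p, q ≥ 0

min z = -8p + 2q

s.t.
  p + s1 = 5
  q + s2 = 13
  3p + 2q + s3 = 21
  p + 3q + s4 = 13
  3p + 4q + s5 = 17
  p, q, s1, s2, s3, s4, s5 ≥ 0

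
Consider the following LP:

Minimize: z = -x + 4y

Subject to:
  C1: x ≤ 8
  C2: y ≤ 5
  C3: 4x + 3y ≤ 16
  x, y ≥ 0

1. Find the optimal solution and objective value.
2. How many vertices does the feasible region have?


1. x = 4, y = 0, z = -4
2. 4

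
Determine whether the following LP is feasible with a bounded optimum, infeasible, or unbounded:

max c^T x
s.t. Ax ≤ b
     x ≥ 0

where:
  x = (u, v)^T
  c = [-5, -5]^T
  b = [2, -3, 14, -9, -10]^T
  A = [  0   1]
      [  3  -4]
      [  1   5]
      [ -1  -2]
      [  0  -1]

Infeasible (no feasible solution exists)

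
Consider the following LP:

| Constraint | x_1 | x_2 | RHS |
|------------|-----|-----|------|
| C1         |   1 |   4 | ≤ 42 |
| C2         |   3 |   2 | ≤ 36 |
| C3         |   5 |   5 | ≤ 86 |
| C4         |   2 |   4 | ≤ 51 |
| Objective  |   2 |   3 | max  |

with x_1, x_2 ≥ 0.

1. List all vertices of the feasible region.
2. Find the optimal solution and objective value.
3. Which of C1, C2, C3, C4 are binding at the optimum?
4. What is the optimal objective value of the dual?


1. (0, 0), (12, 0), (6, 9), (0, 10.5)
2. x_1 = 6, x_2 = 9, z = 39
3. C1, C2
4. 39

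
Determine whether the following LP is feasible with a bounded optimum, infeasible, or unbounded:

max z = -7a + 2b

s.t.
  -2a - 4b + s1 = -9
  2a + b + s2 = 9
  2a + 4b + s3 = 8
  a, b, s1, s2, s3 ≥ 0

Infeasible (no feasible solution exists)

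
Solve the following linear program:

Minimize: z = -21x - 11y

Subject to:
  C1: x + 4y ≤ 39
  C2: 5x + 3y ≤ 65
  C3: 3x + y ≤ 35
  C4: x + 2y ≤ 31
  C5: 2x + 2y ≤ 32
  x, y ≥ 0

Evaluate the objective at each vertex of the feasible region:
  z(0, 0) = 0
  z(11.67, 0) = -245
  z(10, 5) = -265  ←
  z(8.5, 7.5) = -261
  z(8.333, 7.667) = -259.3
  z(0, 9.75) = -107.2
The minimum is at x = 10, y = 5.

x = 10, y = 5, z = -265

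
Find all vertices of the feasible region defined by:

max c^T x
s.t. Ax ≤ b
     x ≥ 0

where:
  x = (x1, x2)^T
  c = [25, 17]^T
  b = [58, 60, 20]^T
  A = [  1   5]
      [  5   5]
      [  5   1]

(0, 0), (4, 0), (2, 10), (0.5, 11.5), (0, 11.6)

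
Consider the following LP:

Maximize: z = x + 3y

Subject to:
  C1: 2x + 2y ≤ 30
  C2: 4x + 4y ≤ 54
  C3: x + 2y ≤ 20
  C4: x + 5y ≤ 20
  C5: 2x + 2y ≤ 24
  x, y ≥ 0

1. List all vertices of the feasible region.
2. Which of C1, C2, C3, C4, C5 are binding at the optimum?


1. (0, 0), (12, 0), (10, 2), (0, 4)
2. C4, C5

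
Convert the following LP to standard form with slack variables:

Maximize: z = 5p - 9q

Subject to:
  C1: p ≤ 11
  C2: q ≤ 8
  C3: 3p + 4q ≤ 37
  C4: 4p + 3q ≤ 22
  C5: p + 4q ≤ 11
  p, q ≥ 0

max z = 5p - 9q

s.t.
  p + s1 = 11
  q + s2 = 8
  3p + 4q + s3 = 37
  4p + 3q + s4 = 22
  p + 4q + s5 = 11
  p, q, s1, s2, s3, s4, s5 ≥ 0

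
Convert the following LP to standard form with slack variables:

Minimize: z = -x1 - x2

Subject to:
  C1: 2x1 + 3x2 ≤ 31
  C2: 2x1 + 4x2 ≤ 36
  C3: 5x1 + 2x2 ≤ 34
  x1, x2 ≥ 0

min z = -x1 - x2

s.t.
  2x1 + 3x2 + s1 = 31
  2x1 + 4x2 + s2 = 36
  5x1 + 2x2 + s3 = 34
  x1, x2, s1, s2, s3 ≥ 0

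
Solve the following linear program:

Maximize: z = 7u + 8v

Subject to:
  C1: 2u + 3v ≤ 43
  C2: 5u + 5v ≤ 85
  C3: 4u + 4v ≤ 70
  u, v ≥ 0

Evaluate the objective at each vertex of the feasible region:
  z(0, 0) = 0
  z(17, 0) = 119
  z(8, 9) = 128  ←
  z(0, 14.33) = 114.7
The maximum is at u = 8, v = 9.

u = 8, v = 9, z = 128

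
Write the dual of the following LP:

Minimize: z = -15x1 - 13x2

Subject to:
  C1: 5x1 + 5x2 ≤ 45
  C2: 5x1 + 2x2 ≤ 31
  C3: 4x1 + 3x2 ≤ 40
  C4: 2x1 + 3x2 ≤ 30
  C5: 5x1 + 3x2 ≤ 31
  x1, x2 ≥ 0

Primal min cᵀx s.t. Ax ≤ b, x ≥ 0  →  Dual max −bᵀy s.t. Aᵀy ≥ −c, y ≥ 0.

Maximize: z = -45y1 - 31y2 - 40y3 - 30y4 - 31y5

Subject to:
  5y1 + 5y2 + 4y3 + 2y4 + 5y5 ≥ 15
  5y1 + 2y2 + 3y3 + 3y4 + 3y5 ≥ 13
  y1, y2, y3, y4, y5 ≥ 0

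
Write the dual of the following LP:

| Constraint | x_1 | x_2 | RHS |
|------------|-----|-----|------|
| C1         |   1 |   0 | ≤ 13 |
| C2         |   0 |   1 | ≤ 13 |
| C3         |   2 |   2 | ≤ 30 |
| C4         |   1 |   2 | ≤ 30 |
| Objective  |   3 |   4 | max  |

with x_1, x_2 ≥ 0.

Primal max cᵀx s.t. Ax ≤ b, x ≥ 0  →  Dual min bᵀy s.t. Aᵀy ≥ c, y ≥ 0.

Minimize: z = 13y1 + 13y2 + 30y3 + 30y4

Subject to:
  y1 + 2y3 + y4 ≥ 3
  y2 + 2y3 + 2y4 ≥ 4
  y1, y2, y3, y4 ≥ 0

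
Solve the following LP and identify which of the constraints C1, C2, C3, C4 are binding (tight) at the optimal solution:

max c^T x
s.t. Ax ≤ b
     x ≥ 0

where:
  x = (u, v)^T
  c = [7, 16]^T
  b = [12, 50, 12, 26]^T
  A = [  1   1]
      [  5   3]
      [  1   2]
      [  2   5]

At u = 8, v = 2, compute slack b - a·x for each constraint:
  C1: 12 − 10 = 2  (slack)
  C2: 50 − 46 = 4  (slack)
  C3: 12 − 12 = 0  (binding)
  C4: 26 − 26 = 0  (binding)

Optimal: u = 8, v = 2
Binding: C3, C4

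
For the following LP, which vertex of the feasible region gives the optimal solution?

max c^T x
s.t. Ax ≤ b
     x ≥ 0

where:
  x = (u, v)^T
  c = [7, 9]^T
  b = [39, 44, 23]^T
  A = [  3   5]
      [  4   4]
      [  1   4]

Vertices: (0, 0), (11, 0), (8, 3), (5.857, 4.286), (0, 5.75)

Evaluate the objective at each vertex of the feasible region:
  z(0, 0) = 0
  z(11, 0) = 77
  z(8, 3) = 83  ←
  z(5.857, 4.286) = 79.57
  z(0, 5.75) = 51.75
The maximum is at u = 8, v = 3.

(8, 3)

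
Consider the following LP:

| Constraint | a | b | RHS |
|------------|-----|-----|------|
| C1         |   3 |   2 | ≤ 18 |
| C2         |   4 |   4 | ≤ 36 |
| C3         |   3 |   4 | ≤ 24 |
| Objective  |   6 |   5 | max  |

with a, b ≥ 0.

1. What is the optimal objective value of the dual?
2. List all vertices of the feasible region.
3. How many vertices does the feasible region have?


1. 39
2. (0, 0), (6, 0), (4, 3), (0, 6)
3. 4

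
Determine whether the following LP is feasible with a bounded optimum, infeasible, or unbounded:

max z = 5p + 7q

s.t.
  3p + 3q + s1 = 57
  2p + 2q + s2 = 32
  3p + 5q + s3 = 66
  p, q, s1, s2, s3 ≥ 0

Feasible with a bounded optimal solution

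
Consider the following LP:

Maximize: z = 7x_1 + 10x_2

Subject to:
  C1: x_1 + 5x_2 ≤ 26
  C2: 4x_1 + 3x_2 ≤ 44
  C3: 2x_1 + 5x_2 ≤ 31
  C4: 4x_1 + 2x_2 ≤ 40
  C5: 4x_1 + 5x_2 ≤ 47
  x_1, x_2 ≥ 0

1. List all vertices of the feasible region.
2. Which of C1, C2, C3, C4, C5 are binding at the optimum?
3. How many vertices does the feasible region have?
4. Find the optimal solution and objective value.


1. (0, 0), (10, 0), (8.833, 2.333), (8, 3), (5, 4.2), (0, 5.2)
2. C3, C5
3. 6
4. x_1 = 8, x_2 = 3, z = 86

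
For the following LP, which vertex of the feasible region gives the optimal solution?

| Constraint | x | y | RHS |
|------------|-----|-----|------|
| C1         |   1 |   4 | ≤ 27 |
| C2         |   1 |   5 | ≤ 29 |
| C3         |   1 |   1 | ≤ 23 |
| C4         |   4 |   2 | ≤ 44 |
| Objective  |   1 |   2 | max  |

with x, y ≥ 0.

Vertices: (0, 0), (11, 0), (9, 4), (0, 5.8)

Evaluate the objective at each vertex of the feasible region:
  z(0, 0) = 0
  z(11, 0) = 11
  z(9, 4) = 17  ←
  z(0, 5.8) = 11.6
The maximum is at x = 9, y = 4.

(9, 4)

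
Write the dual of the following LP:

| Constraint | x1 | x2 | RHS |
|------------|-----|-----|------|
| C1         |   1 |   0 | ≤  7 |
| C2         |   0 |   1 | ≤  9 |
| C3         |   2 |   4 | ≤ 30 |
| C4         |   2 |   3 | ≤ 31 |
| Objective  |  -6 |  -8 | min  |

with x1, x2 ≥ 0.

Primal min cᵀx s.t. Ax ≤ b, x ≥ 0  →  Dual max −bᵀy s.t. Aᵀy ≥ −c, y ≥ 0.

Maximize: z = -7y1 - 9y2 - 30y3 - 31y4

Subject to:
  y1 + 2y3 + 2y4 ≥ 6
  y2 + 4y3 + 3y4 ≥ 8
  y1, y2, y3, y4 ≥ 0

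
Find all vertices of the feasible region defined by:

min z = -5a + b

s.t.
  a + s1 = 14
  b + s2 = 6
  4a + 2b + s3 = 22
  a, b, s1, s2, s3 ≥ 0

(0, 0), (5.5, 0), (2.5, 6), (0, 6)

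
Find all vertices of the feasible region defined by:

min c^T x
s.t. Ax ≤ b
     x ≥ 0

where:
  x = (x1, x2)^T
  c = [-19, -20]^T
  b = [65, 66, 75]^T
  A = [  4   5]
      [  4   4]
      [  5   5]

(0, 0), (15, 0), (10, 5), (0, 13)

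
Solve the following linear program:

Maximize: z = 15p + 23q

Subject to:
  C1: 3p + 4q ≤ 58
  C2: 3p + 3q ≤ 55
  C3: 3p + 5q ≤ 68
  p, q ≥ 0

Evaluate the objective at each vertex of the feasible region:
  z(0, 0) = 0
  z(18.33, 0) = 275
  z(15.33, 3) = 299
  z(6, 10) = 320  ←
  z(0, 13.6) = 312.8
The maximum is at p = 6, q = 10.

p = 6, q = 10, z = 320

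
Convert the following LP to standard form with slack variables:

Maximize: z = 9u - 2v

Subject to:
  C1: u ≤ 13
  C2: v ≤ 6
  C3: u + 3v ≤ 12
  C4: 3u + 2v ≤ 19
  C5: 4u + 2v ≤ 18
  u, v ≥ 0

max z = 9u - 2v

s.t.
  u + s1 = 13
  v + s2 = 6
  u + 3v + s3 = 12
  3u + 2v + s4 = 19
  4u + 2v + s5 = 18
  u, v, s1, s2, s3, s4, s5 ≥ 0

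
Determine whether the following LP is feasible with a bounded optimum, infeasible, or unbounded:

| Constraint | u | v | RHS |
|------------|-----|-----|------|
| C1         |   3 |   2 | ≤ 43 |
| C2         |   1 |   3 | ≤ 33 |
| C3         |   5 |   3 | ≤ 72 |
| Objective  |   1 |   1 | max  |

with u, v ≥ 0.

Feasible with a bounded optimal solution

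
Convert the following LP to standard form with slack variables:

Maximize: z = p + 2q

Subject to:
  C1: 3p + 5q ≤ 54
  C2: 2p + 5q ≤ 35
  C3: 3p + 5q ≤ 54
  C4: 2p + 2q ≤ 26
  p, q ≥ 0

max z = p + 2q

s.t.
  3p + 5q + s1 = 54
  2p + 5q + s2 = 35
  3p + 5q + s3 = 54
  2p + 2q + s4 = 26
  p, q, s1, s2, s3, s4 ≥ 0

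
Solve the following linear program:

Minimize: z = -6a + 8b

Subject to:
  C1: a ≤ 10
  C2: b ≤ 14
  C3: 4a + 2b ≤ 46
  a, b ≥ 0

Evaluate the objective at each vertex of the feasible region:
  z(0, 0) = 0
  z(10, 0) = -60  ←
  z(10, 3) = -36
  z(4.5, 14) = 85
  z(0, 14) = 112
The minimum is at a = 10, b = 0.

a = 10, b = 0, z = -60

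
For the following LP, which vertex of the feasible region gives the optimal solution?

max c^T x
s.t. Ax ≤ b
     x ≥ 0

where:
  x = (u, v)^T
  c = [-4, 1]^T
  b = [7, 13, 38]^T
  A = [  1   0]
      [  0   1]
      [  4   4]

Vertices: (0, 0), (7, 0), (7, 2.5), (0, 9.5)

Evaluate the objective at each vertex of the feasible region:
  z(0, 0) = 0
  z(7, 0) = -28
  z(7, 2.5) = -25.5
  z(0, 9.5) = 9.5  ←
The maximum is at u = 0, v = 9.5.

(0, 9.5)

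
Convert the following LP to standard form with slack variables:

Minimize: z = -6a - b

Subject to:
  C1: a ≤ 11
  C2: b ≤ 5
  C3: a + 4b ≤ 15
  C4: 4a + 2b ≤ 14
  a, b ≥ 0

min z = -6a - b

s.t.
  a + s1 = 11
  b + s2 = 5
  a + 4b + s3 = 15
  4a + 2b + s4 = 14
  a, b, s1, s2, s3, s4 ≥ 0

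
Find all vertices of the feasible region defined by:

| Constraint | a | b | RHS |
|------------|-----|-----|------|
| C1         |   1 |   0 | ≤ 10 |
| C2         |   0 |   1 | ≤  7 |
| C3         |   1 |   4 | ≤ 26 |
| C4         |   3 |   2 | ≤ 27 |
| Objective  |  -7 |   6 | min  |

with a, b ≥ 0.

(0, 0), (9, 0), (5.6, 5.1), (0, 6.5)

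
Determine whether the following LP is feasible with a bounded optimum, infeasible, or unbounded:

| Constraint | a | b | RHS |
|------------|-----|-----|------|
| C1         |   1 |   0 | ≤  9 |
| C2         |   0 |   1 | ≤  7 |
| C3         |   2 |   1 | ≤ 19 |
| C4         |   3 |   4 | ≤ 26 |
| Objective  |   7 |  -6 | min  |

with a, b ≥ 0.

Feasible with a bounded optimal solution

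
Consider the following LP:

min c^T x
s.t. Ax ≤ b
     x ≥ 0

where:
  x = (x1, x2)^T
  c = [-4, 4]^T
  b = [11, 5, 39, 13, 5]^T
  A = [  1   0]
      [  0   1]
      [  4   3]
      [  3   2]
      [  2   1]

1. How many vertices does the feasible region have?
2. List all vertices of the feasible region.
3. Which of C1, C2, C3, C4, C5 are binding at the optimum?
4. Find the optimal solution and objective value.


1. 3
2. (0, 0), (2.5, 0), (0, 5)
3. C5
4. x1 = 2.5, x2 = 0, z = -10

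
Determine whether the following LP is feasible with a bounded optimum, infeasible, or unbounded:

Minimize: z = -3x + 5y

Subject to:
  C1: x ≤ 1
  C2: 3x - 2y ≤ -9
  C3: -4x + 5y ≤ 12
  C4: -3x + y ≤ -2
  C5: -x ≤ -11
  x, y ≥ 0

Infeasible (no feasible solution exists)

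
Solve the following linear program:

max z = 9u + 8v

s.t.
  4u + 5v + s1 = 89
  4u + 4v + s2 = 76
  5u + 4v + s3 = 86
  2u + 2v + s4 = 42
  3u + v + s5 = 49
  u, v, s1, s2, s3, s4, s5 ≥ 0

Evaluate the objective at each vertex of the feasible region:
  z(0, 0) = 0
  z(16.33, 0) = 147
  z(15.71, 1.857) = 156.3
  z(10, 9) = 162  ←
  z(6, 13) = 158
  z(0, 17.8) = 142.4
The maximum is at u = 10, v = 9.

u = 10, v = 9, z = 162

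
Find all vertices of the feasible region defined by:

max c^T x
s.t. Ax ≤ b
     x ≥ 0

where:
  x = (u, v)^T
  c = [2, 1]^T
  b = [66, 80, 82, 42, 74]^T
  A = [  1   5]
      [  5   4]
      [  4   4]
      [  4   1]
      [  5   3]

(0, 0), (10.5, 0), (8, 10), (6.476, 11.9), (0, 13.2)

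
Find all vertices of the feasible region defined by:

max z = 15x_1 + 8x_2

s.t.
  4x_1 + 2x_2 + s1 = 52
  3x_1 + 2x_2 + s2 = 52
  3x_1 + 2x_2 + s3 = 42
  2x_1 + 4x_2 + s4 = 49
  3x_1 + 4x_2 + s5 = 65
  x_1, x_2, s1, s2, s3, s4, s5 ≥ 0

(0, 0), (13, 0), (10, 6), (8.75, 7.875), (0, 12.25)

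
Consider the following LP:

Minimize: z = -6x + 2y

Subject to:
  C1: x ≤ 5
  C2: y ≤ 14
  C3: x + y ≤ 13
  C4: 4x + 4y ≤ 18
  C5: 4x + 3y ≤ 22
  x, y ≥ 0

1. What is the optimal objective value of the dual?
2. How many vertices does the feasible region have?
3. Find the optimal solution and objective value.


1. -27
2. 3
3. x = 4.5, y = 0, z = -27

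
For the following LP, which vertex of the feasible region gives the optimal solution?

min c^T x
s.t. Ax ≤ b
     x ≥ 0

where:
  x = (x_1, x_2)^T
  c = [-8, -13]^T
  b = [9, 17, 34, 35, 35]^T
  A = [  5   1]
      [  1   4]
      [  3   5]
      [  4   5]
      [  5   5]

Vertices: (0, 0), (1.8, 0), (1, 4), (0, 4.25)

Evaluate the objective at each vertex of the feasible region:
  z(0, 0) = 0
  z(1.8, 0) = -14.4
  z(1, 4) = -60  ←
  z(0, 4.25) = -55.25
The minimum is at x_1 = 1, x_2 = 4.

(1, 4)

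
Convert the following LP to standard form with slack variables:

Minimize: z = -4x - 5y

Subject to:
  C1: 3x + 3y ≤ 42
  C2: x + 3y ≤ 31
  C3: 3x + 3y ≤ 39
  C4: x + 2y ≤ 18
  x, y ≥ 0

min z = -4x - 5y

s.t.
  3x + 3y + s1 = 42
  x + 3y + s2 = 31
  3x + 3y + s3 = 39
  x + 2y + s4 = 18
  x, y, s1, s2, s3, s4 ≥ 0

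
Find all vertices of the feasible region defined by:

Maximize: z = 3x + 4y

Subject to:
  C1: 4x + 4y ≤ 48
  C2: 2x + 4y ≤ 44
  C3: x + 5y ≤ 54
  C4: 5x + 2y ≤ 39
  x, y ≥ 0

(0, 0), (7.8, 0), (5, 7), (2, 10), (0.6667, 10.67), (0, 10.8)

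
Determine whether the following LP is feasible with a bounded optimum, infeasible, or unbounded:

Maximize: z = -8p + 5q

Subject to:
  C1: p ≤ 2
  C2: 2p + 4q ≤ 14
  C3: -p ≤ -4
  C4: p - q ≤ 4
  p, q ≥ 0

Infeasible (no feasible solution exists)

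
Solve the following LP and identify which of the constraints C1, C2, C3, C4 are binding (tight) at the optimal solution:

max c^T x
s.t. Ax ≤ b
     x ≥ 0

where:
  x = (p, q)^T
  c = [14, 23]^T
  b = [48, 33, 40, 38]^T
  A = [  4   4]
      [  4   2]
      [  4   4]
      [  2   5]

At p = 4, q = 6, compute slack b - a·x for each constraint:
  C1: 48 − 40 = 8  (slack)
  C2: 33 − 28 = 5  (slack)
  C3: 40 − 40 = 0  (binding)
  C4: 38 − 38 = 0  (binding)

Optimal: p = 4, q = 6
Binding: C3, C4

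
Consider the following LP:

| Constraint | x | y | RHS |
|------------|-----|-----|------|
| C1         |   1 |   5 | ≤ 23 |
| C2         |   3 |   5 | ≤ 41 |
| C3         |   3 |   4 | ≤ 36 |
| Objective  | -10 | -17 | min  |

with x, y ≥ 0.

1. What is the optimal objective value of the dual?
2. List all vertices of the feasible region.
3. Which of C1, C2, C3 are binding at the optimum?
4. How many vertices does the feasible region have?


1. -131
2. (0, 0), (12, 0), (8, 3), (0, 4.6)
3. C1, C3
4. 4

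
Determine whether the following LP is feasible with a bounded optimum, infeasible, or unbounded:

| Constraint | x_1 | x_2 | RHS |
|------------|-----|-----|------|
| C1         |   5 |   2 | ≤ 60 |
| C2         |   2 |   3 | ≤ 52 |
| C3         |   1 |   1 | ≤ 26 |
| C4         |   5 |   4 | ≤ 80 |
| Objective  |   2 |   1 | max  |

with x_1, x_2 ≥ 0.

Feasible with a bounded optimal solution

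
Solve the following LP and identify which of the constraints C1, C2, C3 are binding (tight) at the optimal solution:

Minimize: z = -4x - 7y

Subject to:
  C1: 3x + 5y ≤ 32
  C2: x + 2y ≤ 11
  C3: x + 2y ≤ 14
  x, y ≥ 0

At x = 9, y = 1, compute slack b - a·x for each constraint:
  C1: 32 − 32 = 0  (binding)
  C2: 11 − 11 = 0  (binding)
  C3: 14 − 11 = 3  (slack)

Optimal: x = 9, y = 1
Binding: C1, C2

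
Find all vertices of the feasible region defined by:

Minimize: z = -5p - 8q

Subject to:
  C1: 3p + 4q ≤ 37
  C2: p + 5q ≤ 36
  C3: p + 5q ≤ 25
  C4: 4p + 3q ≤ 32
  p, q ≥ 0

(0, 0), (8, 0), (5, 4), (0, 5)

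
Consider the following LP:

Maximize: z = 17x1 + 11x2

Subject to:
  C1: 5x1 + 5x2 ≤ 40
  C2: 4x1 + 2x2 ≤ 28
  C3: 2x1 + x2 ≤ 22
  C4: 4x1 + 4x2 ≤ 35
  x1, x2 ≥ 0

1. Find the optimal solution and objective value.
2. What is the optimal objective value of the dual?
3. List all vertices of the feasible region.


1. x1 = 6, x2 = 2, z = 124
2. 124
3. (0, 0), (7, 0), (6, 2), (0, 8)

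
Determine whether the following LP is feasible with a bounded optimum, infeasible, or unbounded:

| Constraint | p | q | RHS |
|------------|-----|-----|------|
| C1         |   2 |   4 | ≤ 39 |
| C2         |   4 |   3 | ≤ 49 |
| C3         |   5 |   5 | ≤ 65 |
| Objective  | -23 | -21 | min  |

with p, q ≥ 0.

Feasible with a bounded optimal solution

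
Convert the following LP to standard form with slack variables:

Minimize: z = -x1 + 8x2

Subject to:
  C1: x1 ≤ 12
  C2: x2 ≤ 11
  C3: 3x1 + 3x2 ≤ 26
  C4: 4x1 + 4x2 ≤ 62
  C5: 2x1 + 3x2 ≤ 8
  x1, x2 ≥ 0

min z = -x1 + 8x2

s.t.
  x1 + s1 = 12
  x2 + s2 = 11
  3x1 + 3x2 + s3 = 26
  4x1 + 4x2 + s4 = 62
  2x1 + 3x2 + s5 = 8
  x1, x2, s1, s2, s3, s4, s5 ≥ 0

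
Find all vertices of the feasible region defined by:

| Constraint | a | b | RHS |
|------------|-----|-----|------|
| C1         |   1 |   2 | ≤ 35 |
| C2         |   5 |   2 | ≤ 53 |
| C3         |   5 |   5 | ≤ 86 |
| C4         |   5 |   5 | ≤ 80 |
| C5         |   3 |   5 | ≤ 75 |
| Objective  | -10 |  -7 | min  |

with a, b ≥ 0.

(0, 0), (10.6, 0), (7, 9), (2.5, 13.5), (0, 15)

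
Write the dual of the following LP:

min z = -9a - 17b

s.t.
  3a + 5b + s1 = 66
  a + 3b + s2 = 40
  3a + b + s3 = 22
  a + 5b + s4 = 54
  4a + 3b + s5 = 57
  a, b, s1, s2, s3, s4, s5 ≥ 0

Primal min cᵀx s.t. Ax ≤ b, x ≥ 0  →  Dual max −bᵀy s.t. Aᵀy ≥ −c, y ≥ 0.

Maximize: z = -66y1 - 40y2 - 22y3 - 54y4 - 57y5

Subject to:
  3y1 + y2 + 3y3 + y4 + 4y5 ≥ 9
  5y1 + 3y2 + y3 + 5y4 + 3y5 ≥ 17
  y1, y2, y3, y4, y5 ≥ 0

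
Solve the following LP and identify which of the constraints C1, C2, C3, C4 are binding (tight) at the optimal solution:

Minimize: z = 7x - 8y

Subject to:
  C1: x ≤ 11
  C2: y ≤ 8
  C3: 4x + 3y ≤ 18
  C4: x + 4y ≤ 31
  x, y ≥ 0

At x = 0, y = 6, compute slack b - a·x for each constraint:
  C1: 11 − 0 = 11  (slack)
  C2: 8 − 6 = 2  (slack)
  C3: 18 − 18 = 0  (binding)
  C4: 31 − 24 = 7  (slack)

Optimal: x = 0, y = 6
Binding: C3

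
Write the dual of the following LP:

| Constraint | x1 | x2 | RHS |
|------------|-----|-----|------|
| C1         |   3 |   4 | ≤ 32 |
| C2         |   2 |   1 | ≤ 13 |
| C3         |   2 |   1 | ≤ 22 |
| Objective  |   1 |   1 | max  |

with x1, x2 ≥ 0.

Primal max cᵀx s.t. Ax ≤ b, x ≥ 0  →  Dual min bᵀy s.t. Aᵀy ≥ c, y ≥ 0.

Minimize: z = 32y1 + 13y2 + 22y3

Subject to:
  3y1 + 2y2 + 2y3 ≥ 1
  4y1 + y2 + y3 ≥ 1
  y1, y2, y3 ≥ 0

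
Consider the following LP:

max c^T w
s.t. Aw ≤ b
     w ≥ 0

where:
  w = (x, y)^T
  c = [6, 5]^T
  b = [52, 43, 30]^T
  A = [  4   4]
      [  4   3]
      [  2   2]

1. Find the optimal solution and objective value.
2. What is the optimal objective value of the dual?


1. x = 4, y = 9, z = 69
2. 69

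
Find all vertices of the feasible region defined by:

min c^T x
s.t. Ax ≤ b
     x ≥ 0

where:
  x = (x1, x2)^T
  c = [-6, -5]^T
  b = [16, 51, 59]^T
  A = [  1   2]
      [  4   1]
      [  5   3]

(0, 0), (11.8, 0), (10, 3), (0, 8)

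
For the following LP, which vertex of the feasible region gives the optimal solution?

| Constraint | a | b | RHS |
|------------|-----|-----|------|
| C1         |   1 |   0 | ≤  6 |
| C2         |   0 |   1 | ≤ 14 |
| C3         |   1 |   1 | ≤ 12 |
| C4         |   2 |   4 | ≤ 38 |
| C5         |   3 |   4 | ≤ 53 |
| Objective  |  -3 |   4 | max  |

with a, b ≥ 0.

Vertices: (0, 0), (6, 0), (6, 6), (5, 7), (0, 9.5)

Evaluate the objective at each vertex of the feasible region:
  z(0, 0) = 0
  z(6, 0) = -18
  z(6, 6) = 6
  z(5, 7) = 13
  z(0, 9.5) = 38  ←
The maximum is at a = 0, b = 9.5.

(0, 9.5)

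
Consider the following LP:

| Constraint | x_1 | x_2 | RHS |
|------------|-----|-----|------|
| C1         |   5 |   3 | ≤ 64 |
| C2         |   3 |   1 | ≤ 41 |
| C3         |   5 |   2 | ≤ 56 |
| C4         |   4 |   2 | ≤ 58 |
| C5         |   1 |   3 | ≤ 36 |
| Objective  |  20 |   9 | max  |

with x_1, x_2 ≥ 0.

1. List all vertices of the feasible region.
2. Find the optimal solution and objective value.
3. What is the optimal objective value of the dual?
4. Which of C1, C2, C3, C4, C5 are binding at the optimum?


1. (0, 0), (11.2, 0), (8, 8), (7, 9.667), (0, 12)
2. x_1 = 8, x_2 = 8, z = 232
3. 232
4. C1, C3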